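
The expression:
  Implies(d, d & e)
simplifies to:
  e | ~d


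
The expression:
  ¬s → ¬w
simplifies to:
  s ∨ ¬w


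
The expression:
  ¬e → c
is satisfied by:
  {c: True, e: True}
  {c: True, e: False}
  {e: True, c: False}


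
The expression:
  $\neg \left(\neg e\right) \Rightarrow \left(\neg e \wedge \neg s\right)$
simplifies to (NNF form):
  $\neg e$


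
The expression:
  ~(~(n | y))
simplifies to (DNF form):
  n | y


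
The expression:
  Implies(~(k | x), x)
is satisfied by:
  {x: True, k: True}
  {x: True, k: False}
  {k: True, x: False}


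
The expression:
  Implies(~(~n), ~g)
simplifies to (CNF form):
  ~g | ~n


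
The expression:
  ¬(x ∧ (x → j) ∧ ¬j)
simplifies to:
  True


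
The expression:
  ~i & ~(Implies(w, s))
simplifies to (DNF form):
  w & ~i & ~s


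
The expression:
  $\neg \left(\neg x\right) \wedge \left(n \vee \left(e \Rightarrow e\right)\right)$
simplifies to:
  $x$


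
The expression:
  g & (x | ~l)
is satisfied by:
  {x: True, g: True, l: False}
  {g: True, l: False, x: False}
  {x: True, l: True, g: True}


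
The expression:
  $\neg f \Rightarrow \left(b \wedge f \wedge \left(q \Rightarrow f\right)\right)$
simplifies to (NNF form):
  $f$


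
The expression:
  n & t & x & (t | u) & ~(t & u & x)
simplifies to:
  n & t & x & ~u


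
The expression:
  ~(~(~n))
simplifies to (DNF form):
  ~n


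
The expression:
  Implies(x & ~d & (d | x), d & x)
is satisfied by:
  {d: True, x: False}
  {x: False, d: False}
  {x: True, d: True}


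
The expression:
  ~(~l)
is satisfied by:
  {l: True}


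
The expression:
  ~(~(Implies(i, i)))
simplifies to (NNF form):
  True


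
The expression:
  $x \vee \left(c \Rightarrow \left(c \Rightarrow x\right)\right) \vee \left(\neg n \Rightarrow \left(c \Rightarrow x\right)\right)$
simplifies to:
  $n \vee x \vee \neg c$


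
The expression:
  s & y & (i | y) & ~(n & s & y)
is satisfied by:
  {s: True, y: True, n: False}


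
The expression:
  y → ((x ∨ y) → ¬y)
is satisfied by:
  {y: False}


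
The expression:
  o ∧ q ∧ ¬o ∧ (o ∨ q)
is never true.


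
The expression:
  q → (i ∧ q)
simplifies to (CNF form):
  i ∨ ¬q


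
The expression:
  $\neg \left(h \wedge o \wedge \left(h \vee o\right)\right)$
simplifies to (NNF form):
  $\neg h \vee \neg o$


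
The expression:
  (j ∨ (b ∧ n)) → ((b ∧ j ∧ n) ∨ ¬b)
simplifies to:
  (j ∧ n) ∨ (¬j ∧ ¬n) ∨ ¬b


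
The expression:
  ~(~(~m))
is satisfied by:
  {m: False}


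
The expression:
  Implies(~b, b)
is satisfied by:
  {b: True}


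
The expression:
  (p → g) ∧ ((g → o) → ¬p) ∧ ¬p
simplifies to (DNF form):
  ¬p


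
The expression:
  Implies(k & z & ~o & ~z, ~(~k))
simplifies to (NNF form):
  True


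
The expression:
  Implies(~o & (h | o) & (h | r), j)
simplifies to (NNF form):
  j | o | ~h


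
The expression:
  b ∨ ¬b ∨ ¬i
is always true.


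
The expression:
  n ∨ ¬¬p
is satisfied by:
  {n: True, p: True}
  {n: True, p: False}
  {p: True, n: False}


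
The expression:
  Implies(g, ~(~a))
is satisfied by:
  {a: True, g: False}
  {g: False, a: False}
  {g: True, a: True}


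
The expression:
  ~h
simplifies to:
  ~h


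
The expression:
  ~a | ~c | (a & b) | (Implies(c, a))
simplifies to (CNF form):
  True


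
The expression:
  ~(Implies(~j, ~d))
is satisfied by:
  {d: True, j: False}


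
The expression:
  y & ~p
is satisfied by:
  {y: True, p: False}


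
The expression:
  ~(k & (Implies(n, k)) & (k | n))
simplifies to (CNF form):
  ~k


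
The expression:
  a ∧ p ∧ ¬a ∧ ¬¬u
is never true.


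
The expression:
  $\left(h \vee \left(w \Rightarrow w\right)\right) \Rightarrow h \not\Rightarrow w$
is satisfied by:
  {h: True, w: False}


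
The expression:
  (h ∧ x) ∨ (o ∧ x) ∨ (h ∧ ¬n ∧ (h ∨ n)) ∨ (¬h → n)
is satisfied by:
  {n: True, x: True, h: True, o: True}
  {n: True, x: True, h: True, o: False}
  {n: True, h: True, o: True, x: False}
  {n: True, h: True, o: False, x: False}
  {n: True, x: True, o: True, h: False}
  {n: True, x: True, o: False, h: False}
  {n: True, o: True, h: False, x: False}
  {n: True, o: False, h: False, x: False}
  {x: True, h: True, o: True, n: False}
  {x: True, h: True, o: False, n: False}
  {h: True, o: True, n: False, x: False}
  {h: True, n: False, o: False, x: False}
  {x: True, o: True, n: False, h: False}


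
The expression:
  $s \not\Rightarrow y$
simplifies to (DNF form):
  $s \wedge \neg y$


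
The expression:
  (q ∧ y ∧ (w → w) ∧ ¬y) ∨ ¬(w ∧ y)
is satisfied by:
  {w: False, y: False}
  {y: True, w: False}
  {w: True, y: False}


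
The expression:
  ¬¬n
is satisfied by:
  {n: True}


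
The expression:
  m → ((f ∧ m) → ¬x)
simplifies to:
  ¬f ∨ ¬m ∨ ¬x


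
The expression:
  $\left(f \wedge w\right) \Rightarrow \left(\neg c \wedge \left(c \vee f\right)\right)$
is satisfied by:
  {w: False, c: False, f: False}
  {f: True, w: False, c: False}
  {c: True, w: False, f: False}
  {f: True, c: True, w: False}
  {w: True, f: False, c: False}
  {f: True, w: True, c: False}
  {c: True, w: True, f: False}


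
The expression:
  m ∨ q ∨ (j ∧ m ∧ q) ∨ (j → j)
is always true.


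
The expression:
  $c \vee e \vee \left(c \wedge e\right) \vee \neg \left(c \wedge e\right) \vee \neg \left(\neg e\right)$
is always true.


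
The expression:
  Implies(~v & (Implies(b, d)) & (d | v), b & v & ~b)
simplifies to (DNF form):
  v | ~d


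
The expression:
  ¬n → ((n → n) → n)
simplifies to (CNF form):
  n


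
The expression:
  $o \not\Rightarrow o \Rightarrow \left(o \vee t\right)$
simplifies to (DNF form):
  $\text{True}$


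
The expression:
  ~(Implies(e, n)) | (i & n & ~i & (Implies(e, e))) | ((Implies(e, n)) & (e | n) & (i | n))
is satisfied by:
  {n: True, e: True}
  {n: True, e: False}
  {e: True, n: False}


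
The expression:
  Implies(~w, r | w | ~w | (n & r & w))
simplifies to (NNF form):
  True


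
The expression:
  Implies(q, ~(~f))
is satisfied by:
  {f: True, q: False}
  {q: False, f: False}
  {q: True, f: True}


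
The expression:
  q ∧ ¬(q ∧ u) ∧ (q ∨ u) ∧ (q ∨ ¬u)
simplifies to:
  q ∧ ¬u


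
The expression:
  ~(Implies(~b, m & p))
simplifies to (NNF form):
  ~b & (~m | ~p)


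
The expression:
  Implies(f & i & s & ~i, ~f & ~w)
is always true.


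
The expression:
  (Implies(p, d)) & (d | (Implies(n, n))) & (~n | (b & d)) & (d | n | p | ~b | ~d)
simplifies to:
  (b & d) | (d & ~n) | (~n & ~p)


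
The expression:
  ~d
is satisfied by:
  {d: False}


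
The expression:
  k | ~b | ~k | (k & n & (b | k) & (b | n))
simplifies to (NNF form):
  True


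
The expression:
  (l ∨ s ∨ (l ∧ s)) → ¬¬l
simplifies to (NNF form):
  l ∨ ¬s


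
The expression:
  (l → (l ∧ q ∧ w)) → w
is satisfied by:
  {l: True, w: True}
  {l: True, w: False}
  {w: True, l: False}


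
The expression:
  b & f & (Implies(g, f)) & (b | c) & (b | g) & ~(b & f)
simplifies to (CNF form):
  False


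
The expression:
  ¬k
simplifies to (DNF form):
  ¬k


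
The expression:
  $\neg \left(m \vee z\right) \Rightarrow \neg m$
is always true.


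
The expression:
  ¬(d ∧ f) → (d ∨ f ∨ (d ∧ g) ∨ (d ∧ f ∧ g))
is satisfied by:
  {d: True, f: True}
  {d: True, f: False}
  {f: True, d: False}


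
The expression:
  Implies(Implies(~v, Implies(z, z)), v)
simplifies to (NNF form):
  v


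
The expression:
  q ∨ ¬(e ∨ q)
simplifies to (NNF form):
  q ∨ ¬e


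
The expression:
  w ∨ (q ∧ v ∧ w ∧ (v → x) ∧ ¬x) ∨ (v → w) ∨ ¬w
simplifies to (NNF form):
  True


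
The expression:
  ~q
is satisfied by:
  {q: False}


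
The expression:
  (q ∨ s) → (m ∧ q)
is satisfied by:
  {m: True, s: False, q: False}
  {s: False, q: False, m: False}
  {q: True, m: True, s: False}
  {q: True, s: True, m: True}


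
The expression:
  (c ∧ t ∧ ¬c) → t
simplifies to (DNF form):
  True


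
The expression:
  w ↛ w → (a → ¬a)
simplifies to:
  True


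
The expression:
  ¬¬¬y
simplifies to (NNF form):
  ¬y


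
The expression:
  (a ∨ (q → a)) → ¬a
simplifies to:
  ¬a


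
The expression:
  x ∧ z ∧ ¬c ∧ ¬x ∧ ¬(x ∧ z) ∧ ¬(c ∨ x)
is never true.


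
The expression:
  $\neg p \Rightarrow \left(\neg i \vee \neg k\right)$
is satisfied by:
  {p: True, k: False, i: False}
  {k: False, i: False, p: False}
  {i: True, p: True, k: False}
  {i: True, k: False, p: False}
  {p: True, k: True, i: False}
  {k: True, p: False, i: False}
  {i: True, k: True, p: True}


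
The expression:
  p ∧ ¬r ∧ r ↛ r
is never true.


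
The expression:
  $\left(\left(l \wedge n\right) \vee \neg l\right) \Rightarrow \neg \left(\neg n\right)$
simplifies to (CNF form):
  $l \vee n$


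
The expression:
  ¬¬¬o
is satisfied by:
  {o: False}


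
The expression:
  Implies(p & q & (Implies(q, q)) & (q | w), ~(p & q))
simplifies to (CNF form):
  ~p | ~q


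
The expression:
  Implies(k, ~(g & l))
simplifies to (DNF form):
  ~g | ~k | ~l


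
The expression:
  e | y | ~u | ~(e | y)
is always true.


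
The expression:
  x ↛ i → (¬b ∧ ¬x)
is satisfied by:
  {i: True, x: False}
  {x: False, i: False}
  {x: True, i: True}


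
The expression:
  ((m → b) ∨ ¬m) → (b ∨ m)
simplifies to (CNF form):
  b ∨ m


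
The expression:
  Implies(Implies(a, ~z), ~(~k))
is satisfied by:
  {k: True, z: True, a: True}
  {k: True, z: True, a: False}
  {k: True, a: True, z: False}
  {k: True, a: False, z: False}
  {z: True, a: True, k: False}


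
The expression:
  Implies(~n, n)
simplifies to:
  n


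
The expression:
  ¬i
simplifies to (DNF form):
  ¬i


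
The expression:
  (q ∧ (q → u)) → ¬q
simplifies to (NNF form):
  ¬q ∨ ¬u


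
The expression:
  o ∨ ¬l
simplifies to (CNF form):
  o ∨ ¬l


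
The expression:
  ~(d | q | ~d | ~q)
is never true.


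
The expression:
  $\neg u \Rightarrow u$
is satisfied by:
  {u: True}


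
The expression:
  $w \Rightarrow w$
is always true.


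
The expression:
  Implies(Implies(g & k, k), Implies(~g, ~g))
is always true.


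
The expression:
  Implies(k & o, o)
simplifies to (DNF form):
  True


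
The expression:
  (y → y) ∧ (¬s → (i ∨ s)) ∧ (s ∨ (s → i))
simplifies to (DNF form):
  i ∨ s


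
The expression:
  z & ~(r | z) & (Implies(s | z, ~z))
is never true.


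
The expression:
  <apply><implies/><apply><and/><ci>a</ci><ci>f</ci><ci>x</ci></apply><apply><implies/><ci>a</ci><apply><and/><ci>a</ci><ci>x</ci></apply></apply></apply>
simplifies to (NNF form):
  <true/>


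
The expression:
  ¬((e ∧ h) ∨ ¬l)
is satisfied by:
  {l: True, h: False, e: False}
  {e: True, l: True, h: False}
  {h: True, l: True, e: False}


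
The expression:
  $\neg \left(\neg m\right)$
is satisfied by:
  {m: True}


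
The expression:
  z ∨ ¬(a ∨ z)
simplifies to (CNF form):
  z ∨ ¬a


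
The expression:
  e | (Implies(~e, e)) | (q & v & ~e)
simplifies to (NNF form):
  e | (q & v)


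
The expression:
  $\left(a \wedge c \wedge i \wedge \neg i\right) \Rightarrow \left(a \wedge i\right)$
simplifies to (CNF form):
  $\text{True}$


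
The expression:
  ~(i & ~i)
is always true.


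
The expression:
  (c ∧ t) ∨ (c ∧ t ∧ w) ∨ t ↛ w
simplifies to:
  t ∧ (c ∨ ¬w)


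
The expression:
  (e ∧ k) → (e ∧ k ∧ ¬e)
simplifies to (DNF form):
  ¬e ∨ ¬k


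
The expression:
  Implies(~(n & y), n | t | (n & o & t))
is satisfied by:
  {n: True, t: True}
  {n: True, t: False}
  {t: True, n: False}


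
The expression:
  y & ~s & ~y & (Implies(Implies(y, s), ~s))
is never true.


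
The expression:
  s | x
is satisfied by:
  {x: True, s: True}
  {x: True, s: False}
  {s: True, x: False}


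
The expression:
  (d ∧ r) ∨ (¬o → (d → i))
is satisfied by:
  {i: True, r: True, o: True, d: False}
  {i: True, r: True, d: False, o: False}
  {i: True, o: True, d: False, r: False}
  {i: True, d: False, o: False, r: False}
  {r: True, o: True, d: False, i: False}
  {r: True, d: False, o: False, i: False}
  {o: True, r: False, d: False, i: False}
  {r: False, d: False, o: False, i: False}
  {r: True, i: True, d: True, o: True}
  {r: True, i: True, d: True, o: False}
  {i: True, d: True, o: True, r: False}
  {i: True, d: True, r: False, o: False}
  {o: True, d: True, r: True, i: False}
  {d: True, r: True, i: False, o: False}
  {d: True, o: True, i: False, r: False}


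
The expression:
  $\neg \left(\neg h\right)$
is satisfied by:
  {h: True}


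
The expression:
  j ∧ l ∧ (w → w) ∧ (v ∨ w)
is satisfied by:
  {v: True, w: True, j: True, l: True}
  {v: True, j: True, l: True, w: False}
  {w: True, j: True, l: True, v: False}


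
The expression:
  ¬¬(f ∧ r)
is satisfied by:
  {r: True, f: True}


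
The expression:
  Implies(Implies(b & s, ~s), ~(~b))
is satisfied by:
  {b: True}


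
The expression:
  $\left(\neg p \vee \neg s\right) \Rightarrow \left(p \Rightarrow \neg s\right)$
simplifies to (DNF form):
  $\text{True}$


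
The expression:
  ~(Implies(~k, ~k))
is never true.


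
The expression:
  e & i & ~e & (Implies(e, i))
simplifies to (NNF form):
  False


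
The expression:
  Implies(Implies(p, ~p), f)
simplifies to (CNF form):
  f | p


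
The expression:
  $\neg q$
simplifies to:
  $\neg q$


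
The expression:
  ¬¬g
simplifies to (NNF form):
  g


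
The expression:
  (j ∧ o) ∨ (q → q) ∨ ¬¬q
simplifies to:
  True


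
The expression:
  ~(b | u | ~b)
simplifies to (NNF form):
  False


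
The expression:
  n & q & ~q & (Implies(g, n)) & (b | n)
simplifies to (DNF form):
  False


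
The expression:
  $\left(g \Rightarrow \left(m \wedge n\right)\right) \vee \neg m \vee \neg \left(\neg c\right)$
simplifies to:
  $c \vee n \vee \neg g \vee \neg m$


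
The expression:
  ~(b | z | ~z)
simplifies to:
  False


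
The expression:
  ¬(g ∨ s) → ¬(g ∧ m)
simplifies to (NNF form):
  True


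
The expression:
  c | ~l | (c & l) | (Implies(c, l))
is always true.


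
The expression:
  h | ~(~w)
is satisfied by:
  {h: True, w: True}
  {h: True, w: False}
  {w: True, h: False}


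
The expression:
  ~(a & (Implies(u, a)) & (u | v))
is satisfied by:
  {u: False, a: False, v: False}
  {v: True, u: False, a: False}
  {u: True, v: False, a: False}
  {v: True, u: True, a: False}
  {a: True, v: False, u: False}


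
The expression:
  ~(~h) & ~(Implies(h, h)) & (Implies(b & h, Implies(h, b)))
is never true.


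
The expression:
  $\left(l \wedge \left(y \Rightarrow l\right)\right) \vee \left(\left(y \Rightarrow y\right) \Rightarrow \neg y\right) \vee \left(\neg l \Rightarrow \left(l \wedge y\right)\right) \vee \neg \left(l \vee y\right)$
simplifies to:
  $l \vee \neg y$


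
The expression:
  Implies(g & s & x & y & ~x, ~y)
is always true.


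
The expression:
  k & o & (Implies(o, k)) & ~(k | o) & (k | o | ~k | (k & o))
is never true.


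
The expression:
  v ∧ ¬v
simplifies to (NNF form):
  False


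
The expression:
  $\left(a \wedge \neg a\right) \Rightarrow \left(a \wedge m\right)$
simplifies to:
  $\text{True}$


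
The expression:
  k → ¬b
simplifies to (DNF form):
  ¬b ∨ ¬k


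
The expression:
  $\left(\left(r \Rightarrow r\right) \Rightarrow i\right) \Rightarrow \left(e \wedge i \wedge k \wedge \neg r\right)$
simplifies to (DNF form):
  $\left(e \wedge k \wedge \neg r\right) \vee \neg i$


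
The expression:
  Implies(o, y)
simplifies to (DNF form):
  y | ~o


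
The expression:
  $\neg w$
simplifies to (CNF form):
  $\neg w$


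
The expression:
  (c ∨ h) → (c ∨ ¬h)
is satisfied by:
  {c: True, h: False}
  {h: False, c: False}
  {h: True, c: True}


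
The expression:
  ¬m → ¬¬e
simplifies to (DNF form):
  e ∨ m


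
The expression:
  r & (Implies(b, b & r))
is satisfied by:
  {r: True}


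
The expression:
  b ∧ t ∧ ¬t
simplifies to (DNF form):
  False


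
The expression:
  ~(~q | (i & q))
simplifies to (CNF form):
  q & ~i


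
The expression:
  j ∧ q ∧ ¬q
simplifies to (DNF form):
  False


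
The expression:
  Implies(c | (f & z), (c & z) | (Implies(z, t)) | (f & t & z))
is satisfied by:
  {t: True, c: True, z: False, f: False}
  {t: True, c: False, z: False, f: False}
  {c: True, t: False, z: False, f: False}
  {t: False, c: False, z: False, f: False}
  {f: True, t: True, c: True, z: False}
  {f: True, t: True, c: False, z: False}
  {f: True, c: True, t: False, z: False}
  {f: True, c: False, t: False, z: False}
  {t: True, z: True, c: True, f: False}
  {t: True, z: True, c: False, f: False}
  {z: True, c: True, t: False, f: False}
  {z: True, t: False, c: False, f: False}
  {f: True, z: True, t: True, c: True}
  {f: True, z: True, t: True, c: False}
  {f: True, z: True, c: True, t: False}


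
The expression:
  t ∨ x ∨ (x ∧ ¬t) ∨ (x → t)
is always true.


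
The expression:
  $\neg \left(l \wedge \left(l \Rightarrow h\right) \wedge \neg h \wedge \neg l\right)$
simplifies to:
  $\text{True}$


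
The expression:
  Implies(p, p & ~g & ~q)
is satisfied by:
  {q: False, p: False, g: False}
  {g: True, q: False, p: False}
  {q: True, g: False, p: False}
  {g: True, q: True, p: False}
  {p: True, g: False, q: False}


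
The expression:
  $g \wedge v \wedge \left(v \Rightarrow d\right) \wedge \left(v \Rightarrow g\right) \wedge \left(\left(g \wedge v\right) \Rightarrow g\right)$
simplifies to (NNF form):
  $d \wedge g \wedge v$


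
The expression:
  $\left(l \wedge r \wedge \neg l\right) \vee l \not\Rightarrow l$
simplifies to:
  $\text{False}$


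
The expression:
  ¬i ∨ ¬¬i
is always true.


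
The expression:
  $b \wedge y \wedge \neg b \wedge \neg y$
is never true.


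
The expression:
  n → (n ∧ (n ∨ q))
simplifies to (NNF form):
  True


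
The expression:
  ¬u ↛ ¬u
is never true.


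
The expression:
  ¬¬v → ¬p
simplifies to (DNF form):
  ¬p ∨ ¬v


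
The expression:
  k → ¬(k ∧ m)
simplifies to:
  ¬k ∨ ¬m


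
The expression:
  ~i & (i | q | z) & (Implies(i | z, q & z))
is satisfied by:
  {q: True, i: False}


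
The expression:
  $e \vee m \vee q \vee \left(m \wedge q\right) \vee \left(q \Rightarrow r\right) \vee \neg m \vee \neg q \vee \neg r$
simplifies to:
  $\text{True}$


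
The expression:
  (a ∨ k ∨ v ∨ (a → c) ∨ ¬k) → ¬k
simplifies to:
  ¬k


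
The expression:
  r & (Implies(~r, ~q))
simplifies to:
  r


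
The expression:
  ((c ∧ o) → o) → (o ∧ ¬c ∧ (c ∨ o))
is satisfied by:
  {o: True, c: False}


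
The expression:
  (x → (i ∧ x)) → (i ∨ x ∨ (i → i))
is always true.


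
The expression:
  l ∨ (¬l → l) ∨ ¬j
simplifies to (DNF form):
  l ∨ ¬j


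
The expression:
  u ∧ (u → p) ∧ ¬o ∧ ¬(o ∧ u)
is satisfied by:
  {p: True, u: True, o: False}


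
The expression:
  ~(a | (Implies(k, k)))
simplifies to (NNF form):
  False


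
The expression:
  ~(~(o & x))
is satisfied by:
  {x: True, o: True}


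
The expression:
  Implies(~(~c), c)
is always true.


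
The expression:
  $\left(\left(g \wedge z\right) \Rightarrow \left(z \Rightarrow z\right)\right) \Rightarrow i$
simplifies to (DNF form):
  $i$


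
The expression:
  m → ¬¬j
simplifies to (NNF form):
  j ∨ ¬m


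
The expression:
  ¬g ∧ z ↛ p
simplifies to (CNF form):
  z ∧ ¬g ∧ ¬p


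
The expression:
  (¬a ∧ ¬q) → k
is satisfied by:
  {a: True, q: True, k: True}
  {a: True, q: True, k: False}
  {a: True, k: True, q: False}
  {a: True, k: False, q: False}
  {q: True, k: True, a: False}
  {q: True, k: False, a: False}
  {k: True, q: False, a: False}


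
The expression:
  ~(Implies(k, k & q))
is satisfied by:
  {k: True, q: False}


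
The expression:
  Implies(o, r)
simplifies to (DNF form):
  r | ~o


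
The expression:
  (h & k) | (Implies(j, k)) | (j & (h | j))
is always true.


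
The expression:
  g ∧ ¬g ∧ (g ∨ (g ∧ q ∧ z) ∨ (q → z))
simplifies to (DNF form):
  False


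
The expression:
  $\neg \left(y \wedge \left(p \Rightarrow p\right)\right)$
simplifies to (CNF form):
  $\neg y$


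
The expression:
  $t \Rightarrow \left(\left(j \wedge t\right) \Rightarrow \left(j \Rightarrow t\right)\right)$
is always true.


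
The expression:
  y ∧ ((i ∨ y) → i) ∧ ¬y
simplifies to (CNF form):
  False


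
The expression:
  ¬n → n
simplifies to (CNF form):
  n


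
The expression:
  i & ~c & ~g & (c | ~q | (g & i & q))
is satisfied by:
  {i: True, q: False, g: False, c: False}


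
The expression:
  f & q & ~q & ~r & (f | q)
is never true.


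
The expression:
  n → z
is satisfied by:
  {z: True, n: False}
  {n: False, z: False}
  {n: True, z: True}


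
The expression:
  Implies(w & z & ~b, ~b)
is always true.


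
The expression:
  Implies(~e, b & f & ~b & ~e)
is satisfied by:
  {e: True}


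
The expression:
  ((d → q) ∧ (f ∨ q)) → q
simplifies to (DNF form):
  d ∨ q ∨ ¬f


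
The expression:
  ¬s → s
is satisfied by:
  {s: True}


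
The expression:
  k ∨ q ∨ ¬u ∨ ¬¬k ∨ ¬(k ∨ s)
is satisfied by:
  {k: True, q: True, s: False, u: False}
  {k: True, s: False, u: False, q: False}
  {q: True, s: False, u: False, k: False}
  {q: False, s: False, u: False, k: False}
  {k: True, u: True, q: True, s: False}
  {k: True, u: True, q: False, s: False}
  {u: True, q: True, k: False, s: False}
  {u: True, k: False, s: False, q: False}
  {q: True, k: True, s: True, u: False}
  {k: True, s: True, q: False, u: False}
  {q: True, s: True, k: False, u: False}
  {s: True, k: False, u: False, q: False}
  {k: True, u: True, s: True, q: True}
  {k: True, u: True, s: True, q: False}
  {u: True, s: True, q: True, k: False}


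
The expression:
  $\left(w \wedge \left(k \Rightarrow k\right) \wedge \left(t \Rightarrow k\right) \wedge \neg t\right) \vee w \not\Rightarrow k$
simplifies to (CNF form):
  $w \wedge \left(\neg k \vee \neg t\right)$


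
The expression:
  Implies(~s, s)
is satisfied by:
  {s: True}


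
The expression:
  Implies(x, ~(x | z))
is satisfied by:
  {x: False}


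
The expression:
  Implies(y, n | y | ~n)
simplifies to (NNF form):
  True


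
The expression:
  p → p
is always true.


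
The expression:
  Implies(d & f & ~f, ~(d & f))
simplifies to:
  True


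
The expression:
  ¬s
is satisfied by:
  {s: False}


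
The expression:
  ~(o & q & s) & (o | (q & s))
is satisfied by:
  {o: True, s: False, q: False}
  {q: True, o: True, s: False}
  {s: True, o: True, q: False}
  {q: True, s: True, o: False}


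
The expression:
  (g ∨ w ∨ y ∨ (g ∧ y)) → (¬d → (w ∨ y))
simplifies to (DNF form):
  d ∨ w ∨ y ∨ ¬g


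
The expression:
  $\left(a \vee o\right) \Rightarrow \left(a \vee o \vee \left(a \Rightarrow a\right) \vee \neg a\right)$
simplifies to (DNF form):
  $\text{True}$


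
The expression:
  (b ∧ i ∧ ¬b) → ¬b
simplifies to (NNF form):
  True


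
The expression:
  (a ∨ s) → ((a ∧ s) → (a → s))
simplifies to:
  True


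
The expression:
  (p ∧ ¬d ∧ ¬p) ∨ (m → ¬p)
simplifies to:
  ¬m ∨ ¬p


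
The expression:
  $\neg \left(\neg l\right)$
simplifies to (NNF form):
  $l$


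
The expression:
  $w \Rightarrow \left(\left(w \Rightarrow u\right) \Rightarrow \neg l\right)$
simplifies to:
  $\neg l \vee \neg u \vee \neg w$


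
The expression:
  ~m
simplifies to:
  ~m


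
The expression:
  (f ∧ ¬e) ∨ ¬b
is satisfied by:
  {f: True, b: False, e: False}
  {f: False, b: False, e: False}
  {e: True, f: True, b: False}
  {e: True, f: False, b: False}
  {b: True, f: True, e: False}


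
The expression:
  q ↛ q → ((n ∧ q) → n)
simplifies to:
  True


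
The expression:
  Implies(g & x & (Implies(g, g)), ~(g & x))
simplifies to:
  ~g | ~x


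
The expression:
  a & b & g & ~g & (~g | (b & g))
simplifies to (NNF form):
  False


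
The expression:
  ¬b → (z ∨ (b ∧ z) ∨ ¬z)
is always true.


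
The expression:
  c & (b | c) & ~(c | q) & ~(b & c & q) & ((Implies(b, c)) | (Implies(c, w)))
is never true.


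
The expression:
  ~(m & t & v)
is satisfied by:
  {m: False, t: False, v: False}
  {v: True, m: False, t: False}
  {t: True, m: False, v: False}
  {v: True, t: True, m: False}
  {m: True, v: False, t: False}
  {v: True, m: True, t: False}
  {t: True, m: True, v: False}


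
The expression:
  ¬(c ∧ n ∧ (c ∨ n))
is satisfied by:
  {c: False, n: False}
  {n: True, c: False}
  {c: True, n: False}


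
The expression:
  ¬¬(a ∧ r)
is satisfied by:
  {r: True, a: True}


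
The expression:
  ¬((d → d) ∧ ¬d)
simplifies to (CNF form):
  d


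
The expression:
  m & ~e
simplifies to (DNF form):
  m & ~e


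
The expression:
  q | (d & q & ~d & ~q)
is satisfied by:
  {q: True}


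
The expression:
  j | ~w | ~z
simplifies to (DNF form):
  j | ~w | ~z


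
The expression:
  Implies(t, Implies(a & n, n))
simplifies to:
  True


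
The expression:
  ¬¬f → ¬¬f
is always true.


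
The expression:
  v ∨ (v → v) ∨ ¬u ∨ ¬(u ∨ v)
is always true.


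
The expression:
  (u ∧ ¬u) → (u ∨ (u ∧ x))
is always true.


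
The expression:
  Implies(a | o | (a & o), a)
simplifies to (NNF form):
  a | ~o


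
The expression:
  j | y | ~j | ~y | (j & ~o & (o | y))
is always true.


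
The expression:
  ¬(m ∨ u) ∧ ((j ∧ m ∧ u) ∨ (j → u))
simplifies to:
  ¬j ∧ ¬m ∧ ¬u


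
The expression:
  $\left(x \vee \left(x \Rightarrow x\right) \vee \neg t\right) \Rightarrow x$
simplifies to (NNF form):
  $x$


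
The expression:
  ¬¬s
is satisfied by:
  {s: True}


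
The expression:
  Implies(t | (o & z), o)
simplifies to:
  o | ~t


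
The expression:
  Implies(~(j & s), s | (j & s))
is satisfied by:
  {s: True}


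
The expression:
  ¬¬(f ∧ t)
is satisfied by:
  {t: True, f: True}


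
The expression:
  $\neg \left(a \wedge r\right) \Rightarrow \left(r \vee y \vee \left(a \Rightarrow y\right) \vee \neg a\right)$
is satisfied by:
  {r: True, y: True, a: False}
  {r: True, a: False, y: False}
  {y: True, a: False, r: False}
  {y: False, a: False, r: False}
  {r: True, y: True, a: True}
  {r: True, a: True, y: False}
  {y: True, a: True, r: False}


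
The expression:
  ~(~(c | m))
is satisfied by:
  {c: True, m: True}
  {c: True, m: False}
  {m: True, c: False}


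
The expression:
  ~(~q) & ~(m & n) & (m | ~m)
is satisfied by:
  {q: True, m: False, n: False}
  {n: True, q: True, m: False}
  {m: True, q: True, n: False}


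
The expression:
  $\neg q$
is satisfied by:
  {q: False}


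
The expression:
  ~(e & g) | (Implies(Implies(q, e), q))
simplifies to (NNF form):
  q | ~e | ~g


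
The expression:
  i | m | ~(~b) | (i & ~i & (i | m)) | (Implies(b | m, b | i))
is always true.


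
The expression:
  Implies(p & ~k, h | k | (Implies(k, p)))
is always true.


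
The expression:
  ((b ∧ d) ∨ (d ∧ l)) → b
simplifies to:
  b ∨ ¬d ∨ ¬l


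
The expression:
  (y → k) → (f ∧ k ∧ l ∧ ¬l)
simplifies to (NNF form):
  y ∧ ¬k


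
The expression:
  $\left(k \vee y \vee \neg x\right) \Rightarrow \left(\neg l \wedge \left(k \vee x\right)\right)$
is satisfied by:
  {x: True, l: False, y: False, k: False}
  {x: True, k: True, l: False, y: False}
  {k: True, l: False, y: False, x: False}
  {x: True, y: True, l: False, k: False}
  {x: True, k: True, y: True, l: False}
  {k: True, y: True, l: False, x: False}
  {y: False, x: True, l: True, k: False}


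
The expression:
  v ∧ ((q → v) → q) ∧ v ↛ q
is never true.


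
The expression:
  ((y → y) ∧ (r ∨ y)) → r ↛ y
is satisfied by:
  {y: False}


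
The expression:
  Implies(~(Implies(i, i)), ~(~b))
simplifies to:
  True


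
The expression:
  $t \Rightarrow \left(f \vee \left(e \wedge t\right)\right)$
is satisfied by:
  {e: True, f: True, t: False}
  {e: True, f: False, t: False}
  {f: True, e: False, t: False}
  {e: False, f: False, t: False}
  {t: True, e: True, f: True}
  {t: True, e: True, f: False}
  {t: True, f: True, e: False}


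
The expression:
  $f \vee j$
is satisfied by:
  {f: True, j: True}
  {f: True, j: False}
  {j: True, f: False}


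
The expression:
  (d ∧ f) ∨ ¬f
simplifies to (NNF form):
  d ∨ ¬f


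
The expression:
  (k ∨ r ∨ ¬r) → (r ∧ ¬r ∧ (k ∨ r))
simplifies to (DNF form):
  False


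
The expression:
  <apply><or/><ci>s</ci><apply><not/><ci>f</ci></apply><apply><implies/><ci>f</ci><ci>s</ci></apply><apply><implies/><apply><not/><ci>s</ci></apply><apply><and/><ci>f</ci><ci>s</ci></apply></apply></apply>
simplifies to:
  <apply><or/><ci>s</ci><apply><not/><ci>f</ci></apply></apply>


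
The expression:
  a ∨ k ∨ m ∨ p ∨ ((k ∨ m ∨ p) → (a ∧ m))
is always true.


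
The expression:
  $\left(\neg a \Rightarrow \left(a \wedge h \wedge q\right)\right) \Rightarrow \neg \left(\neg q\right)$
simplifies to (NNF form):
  $q \vee \neg a$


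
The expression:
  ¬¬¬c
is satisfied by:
  {c: False}


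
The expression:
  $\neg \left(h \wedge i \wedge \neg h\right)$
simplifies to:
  $\text{True}$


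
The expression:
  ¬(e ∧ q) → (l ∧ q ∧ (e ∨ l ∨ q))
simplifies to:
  q ∧ (e ∨ l)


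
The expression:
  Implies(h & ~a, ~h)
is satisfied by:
  {a: True, h: False}
  {h: False, a: False}
  {h: True, a: True}


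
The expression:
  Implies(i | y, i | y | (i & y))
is always true.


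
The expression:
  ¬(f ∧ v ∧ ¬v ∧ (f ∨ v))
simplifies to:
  True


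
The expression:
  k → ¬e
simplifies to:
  ¬e ∨ ¬k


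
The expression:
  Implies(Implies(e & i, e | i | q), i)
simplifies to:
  i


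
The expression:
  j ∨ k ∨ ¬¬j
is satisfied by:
  {k: True, j: True}
  {k: True, j: False}
  {j: True, k: False}


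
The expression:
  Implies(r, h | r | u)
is always true.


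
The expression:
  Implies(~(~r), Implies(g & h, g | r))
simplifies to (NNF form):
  True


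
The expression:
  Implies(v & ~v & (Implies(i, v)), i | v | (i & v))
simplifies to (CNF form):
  True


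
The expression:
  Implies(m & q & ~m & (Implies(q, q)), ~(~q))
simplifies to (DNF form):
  True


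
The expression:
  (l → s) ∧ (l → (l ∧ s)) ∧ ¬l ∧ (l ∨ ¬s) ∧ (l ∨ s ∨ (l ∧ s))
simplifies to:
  False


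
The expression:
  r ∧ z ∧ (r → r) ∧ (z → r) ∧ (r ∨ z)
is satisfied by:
  {r: True, z: True}


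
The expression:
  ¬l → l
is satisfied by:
  {l: True}


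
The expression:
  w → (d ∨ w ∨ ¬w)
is always true.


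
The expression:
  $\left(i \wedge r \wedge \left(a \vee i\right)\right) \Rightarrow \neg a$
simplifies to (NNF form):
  $\neg a \vee \neg i \vee \neg r$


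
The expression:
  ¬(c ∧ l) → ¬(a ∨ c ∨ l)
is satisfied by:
  {c: True, l: True, a: False}
  {c: True, l: True, a: True}
  {a: False, c: False, l: False}


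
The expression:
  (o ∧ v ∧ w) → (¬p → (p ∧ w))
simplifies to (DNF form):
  p ∨ ¬o ∨ ¬v ∨ ¬w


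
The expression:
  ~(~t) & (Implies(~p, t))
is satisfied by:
  {t: True}


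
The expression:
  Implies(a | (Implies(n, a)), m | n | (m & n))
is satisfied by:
  {n: True, m: True}
  {n: True, m: False}
  {m: True, n: False}


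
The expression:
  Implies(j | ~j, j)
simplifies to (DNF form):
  j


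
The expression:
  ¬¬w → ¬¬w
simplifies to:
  True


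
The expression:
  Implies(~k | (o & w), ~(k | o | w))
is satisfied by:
  {k: True, w: False, o: False}
  {w: False, o: False, k: False}
  {k: True, o: True, w: False}
  {k: True, w: True, o: False}


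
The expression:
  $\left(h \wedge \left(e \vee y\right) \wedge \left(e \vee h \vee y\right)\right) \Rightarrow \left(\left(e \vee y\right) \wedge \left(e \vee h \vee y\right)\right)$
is always true.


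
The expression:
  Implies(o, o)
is always true.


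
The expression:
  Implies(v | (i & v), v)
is always true.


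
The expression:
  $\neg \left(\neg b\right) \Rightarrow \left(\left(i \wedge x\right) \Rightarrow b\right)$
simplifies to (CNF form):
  $\text{True}$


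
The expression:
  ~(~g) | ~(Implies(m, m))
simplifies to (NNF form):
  g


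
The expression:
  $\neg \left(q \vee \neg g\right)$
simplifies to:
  $g \wedge \neg q$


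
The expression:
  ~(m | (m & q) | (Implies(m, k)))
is never true.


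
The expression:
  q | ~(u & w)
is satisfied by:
  {q: True, w: False, u: False}
  {w: False, u: False, q: False}
  {q: True, u: True, w: False}
  {u: True, w: False, q: False}
  {q: True, w: True, u: False}
  {w: True, q: False, u: False}
  {q: True, u: True, w: True}


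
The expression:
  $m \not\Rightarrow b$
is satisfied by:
  {m: True, b: False}


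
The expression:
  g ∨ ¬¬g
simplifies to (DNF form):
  g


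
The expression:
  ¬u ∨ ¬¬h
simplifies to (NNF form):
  h ∨ ¬u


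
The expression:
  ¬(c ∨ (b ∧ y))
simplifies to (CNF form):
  ¬c ∧ (¬b ∨ ¬y)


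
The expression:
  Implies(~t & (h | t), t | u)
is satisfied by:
  {t: True, u: True, h: False}
  {t: True, h: False, u: False}
  {u: True, h: False, t: False}
  {u: False, h: False, t: False}
  {t: True, u: True, h: True}
  {t: True, h: True, u: False}
  {u: True, h: True, t: False}


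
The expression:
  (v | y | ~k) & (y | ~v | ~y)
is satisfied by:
  {y: True, v: True, k: False}
  {y: True, k: False, v: False}
  {v: True, k: False, y: False}
  {v: False, k: False, y: False}
  {y: True, v: True, k: True}
  {y: True, k: True, v: False}
  {v: True, k: True, y: False}


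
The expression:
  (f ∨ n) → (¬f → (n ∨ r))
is always true.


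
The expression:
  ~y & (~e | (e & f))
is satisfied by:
  {f: True, y: False, e: False}
  {f: False, y: False, e: False}
  {e: True, f: True, y: False}


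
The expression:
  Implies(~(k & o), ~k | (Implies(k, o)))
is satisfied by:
  {o: True, k: False}
  {k: False, o: False}
  {k: True, o: True}


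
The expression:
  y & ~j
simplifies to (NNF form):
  y & ~j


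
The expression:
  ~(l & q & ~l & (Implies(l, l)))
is always true.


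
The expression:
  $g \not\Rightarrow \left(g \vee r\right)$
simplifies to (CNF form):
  $\text{False}$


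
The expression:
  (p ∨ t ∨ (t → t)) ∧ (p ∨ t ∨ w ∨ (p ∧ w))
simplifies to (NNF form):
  p ∨ t ∨ w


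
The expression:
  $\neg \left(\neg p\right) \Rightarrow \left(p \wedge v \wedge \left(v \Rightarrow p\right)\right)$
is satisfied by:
  {v: True, p: False}
  {p: False, v: False}
  {p: True, v: True}


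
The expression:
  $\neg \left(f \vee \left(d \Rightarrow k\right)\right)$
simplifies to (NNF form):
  $d \wedge \neg f \wedge \neg k$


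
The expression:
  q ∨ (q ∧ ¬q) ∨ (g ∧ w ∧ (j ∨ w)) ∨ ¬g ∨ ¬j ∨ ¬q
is always true.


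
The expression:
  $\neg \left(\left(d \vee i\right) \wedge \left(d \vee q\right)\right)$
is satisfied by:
  {q: False, d: False, i: False}
  {i: True, q: False, d: False}
  {q: True, i: False, d: False}


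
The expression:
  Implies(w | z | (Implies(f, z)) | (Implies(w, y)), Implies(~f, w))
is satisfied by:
  {w: True, f: True}
  {w: True, f: False}
  {f: True, w: False}


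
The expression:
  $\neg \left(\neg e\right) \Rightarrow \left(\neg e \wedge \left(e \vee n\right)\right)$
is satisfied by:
  {e: False}


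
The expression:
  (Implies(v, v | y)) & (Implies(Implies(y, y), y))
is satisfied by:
  {y: True}


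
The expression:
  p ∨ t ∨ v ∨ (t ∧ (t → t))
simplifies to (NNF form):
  p ∨ t ∨ v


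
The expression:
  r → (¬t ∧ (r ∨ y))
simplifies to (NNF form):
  ¬r ∨ ¬t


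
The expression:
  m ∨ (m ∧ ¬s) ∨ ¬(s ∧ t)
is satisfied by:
  {m: True, s: False, t: False}
  {s: False, t: False, m: False}
  {m: True, t: True, s: False}
  {t: True, s: False, m: False}
  {m: True, s: True, t: False}
  {s: True, m: False, t: False}
  {m: True, t: True, s: True}


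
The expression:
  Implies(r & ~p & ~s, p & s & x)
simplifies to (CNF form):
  p | s | ~r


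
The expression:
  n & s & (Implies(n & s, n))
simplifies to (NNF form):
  n & s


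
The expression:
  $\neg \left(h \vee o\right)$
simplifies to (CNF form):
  $\neg h \wedge \neg o$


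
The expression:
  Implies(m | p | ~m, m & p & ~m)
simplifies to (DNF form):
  False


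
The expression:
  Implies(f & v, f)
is always true.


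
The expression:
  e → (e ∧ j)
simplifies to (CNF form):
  j ∨ ¬e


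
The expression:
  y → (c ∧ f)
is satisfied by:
  {c: True, f: True, y: False}
  {c: True, f: False, y: False}
  {f: True, c: False, y: False}
  {c: False, f: False, y: False}
  {y: True, c: True, f: True}


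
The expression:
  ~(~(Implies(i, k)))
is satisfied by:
  {k: True, i: False}
  {i: False, k: False}
  {i: True, k: True}


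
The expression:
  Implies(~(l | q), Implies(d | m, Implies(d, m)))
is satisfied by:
  {m: True, q: True, l: True, d: False}
  {m: True, q: True, l: False, d: False}
  {m: True, l: True, q: False, d: False}
  {m: True, l: False, q: False, d: False}
  {q: True, l: True, m: False, d: False}
  {q: True, m: False, l: False, d: False}
  {q: False, l: True, m: False, d: False}
  {q: False, m: False, l: False, d: False}
  {m: True, d: True, q: True, l: True}
  {m: True, d: True, q: True, l: False}
  {m: True, d: True, l: True, q: False}
  {m: True, d: True, l: False, q: False}
  {d: True, q: True, l: True, m: False}
  {d: True, q: True, l: False, m: False}
  {d: True, l: True, q: False, m: False}


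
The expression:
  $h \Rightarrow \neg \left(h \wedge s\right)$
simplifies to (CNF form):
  $\neg h \vee \neg s$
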